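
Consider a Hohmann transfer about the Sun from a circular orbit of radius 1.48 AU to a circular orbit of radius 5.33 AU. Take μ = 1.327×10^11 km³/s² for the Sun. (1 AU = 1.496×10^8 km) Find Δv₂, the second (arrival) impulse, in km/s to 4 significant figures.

In km: r₁ = 1.48 × 1.496×10^8 = 2.21408×10^8 km; r₂ = 5.33 × 1.496×10^8 = 7.97368×10^8 km.
The Hohmann ellipse has a_t = (r₁ + r₂)/2 = 5.09388×10^8 km.
Circular speed at r = 7.97368×10^8 km: v_c = √(μ/r) = 12.90 km/s.
Vis-viva on the transfer ellipse at r = 7.97368×10^8 km gives v_t = √[μ(2/r − 1/a_t)] = 8.505 km/s.
Δv₂ = |v_t − v_c| = |8.505 − 12.90| = 4.395 km/s.

Δv₂ = 4.395 km/s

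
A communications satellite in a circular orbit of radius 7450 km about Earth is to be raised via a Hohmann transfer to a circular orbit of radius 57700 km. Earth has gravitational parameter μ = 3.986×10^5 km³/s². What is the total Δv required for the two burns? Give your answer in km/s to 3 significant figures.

Δv = 3.79 km/s

Semi-major axis of the transfer orbit: a_t = (7450 + 57700)/2 = 32575 km.
At r₁ the circular-orbit speed is v₁ = √(μ/r₁) = 7.3146 km/s.
Transfer-orbit speed at r₁ (vis-viva): v_p = √[μ(2/r₁ − 1/a_t)] = 9.7350 km/s.
First burn Δv₁ = |v_p − v₁| = 2.4204 km/s.
Circular speed at r₂: v₂ = √(μ/r₂) = 2.6283 km/s.
Transfer-orbit speed at r₂: v_a = √[μ(2/r₂ − 1/a_t)] = 1.2569 km/s.
Second burn Δv₂ = |v₂ − v_a| = 1.3714 km/s.
Δv = Δv₁ + Δv₂ = 2.4204 + 1.3714 = 3.792 km/s.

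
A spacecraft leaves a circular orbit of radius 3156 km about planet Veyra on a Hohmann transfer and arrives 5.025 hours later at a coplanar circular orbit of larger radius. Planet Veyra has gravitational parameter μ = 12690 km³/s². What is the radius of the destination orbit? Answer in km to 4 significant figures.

Transfer time t = 5.025 hours = 18090 s, and t = π√(a_t³/μ).
So a_t = (μ t²/π²)^(1/3) = (12690 × (18090)² / π²)^(1/3) = 7493.4 km.
Since a_t = (r₁ + r₂)/2, r₂ = 2a_t − r₁ = 2×7493.4 − 3156 = 11830.8 km.

r₂ = 11830 km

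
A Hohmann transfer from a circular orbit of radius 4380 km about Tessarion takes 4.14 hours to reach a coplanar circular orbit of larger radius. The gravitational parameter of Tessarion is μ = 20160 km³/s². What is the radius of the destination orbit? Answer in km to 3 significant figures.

Transfer time t = 4.14 hours = 14904 s, and t = π√(a_t³/μ).
So a_t = (μ t²/π²)^(1/3) = (20160 × (14904)² / π²)^(1/3) = 7684.2 km.
Since a_t = (r₁ + r₂)/2, r₂ = 2a_t − r₁ = 2×7684.2 − 4380 = 10988.4 km.

r₂ = 11000 km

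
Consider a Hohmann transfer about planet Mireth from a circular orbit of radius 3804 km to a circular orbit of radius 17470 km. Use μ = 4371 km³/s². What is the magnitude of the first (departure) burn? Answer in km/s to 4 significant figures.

Transfer-ellipse semi-major axis a_t = (r₁ + r₂)/2 = (3804 + 17470)/2 = 10637 km.
Circular speed at r = 3804 km: v_c = √(μ/r) = 1.0719 km/s.
Vis-viva on the transfer ellipse at r = 3804 km gives v_t = √[μ(2/r − 1/a_t)] = 1.3737 km/s.
Δv₁ = |v_t − v_c| = |1.3737 − 1.0719| = 0.3018 km/s.

Δv₁ = 0.3018 km/s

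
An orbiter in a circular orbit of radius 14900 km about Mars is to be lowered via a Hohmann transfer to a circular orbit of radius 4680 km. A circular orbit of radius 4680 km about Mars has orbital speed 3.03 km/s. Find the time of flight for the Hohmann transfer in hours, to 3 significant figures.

t = 4.08 hours

From the circular-orbit relation v² = μ/r at r = 4680 km: μ = v²r = (3.03)² × 4680 = 42966.6 km³/s².
Semi-major axis of the transfer orbit: a_t = (14900 + 4680)/2 = 9790 km.
Transfer time t = π√(a_t³/μ) = π√((9790)³ / 42966.6) = 14680 s.
Converting: 14680 s ÷ 3600 s/hour = 4.08 hours.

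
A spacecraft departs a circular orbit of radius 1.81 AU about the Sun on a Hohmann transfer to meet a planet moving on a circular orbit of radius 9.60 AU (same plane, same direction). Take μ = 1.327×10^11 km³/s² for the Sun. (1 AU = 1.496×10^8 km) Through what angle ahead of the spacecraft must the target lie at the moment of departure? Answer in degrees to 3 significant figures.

φ = 97.5°

In km: r₁ = 1.81 × 1.496×10^8 = 2.70776×10^8 km; r₂ = 9.60 × 1.496×10^8 = 1.43616×10^9 km.
The Hohmann ellipse has a_t = (r₁ + r₂)/2 = 8.53468×10^8 km.
Transfer time t = π√(a_t³/μ) = 2.1503×10^8 s.
The target's mean motion on its circular orbit is ω₂ = √(μ/r₂³) = 6.6932×10^-9 rad/s.
Angle swept by the target during transfer: ω₂·t = 1.4392 rad = 82.46°.
Arrival is 180° from departure on the ellipse, so φ = 180° − 82.46° = 97.5°.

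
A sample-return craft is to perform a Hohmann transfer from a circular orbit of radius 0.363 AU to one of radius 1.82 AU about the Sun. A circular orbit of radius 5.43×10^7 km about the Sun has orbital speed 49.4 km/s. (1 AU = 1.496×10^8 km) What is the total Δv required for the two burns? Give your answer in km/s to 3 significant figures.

From the circular-orbit relation v² = μ/r at r = 5.43×10^7 km: μ = v²r = (49.4)² × 5.43×10^7 = 1.32512×10^11 km³/s².
In km: r₁ = 0.363 × 1.496×10^8 = 5.43048×10^7 km; r₂ = 1.82 × 1.496×10^8 = 2.72272×10^8 km.
The Hohmann ellipse has a_t = (r₁ + r₂)/2 = 1.632884×10^8 km.
Circular speed at r₁: v₁ = √(μ/r₁) = √(1.32512×10^11/5.43048×10^7) = 49.40 km/s.
Transfer-orbit speed at r₁ (v² = μ(2/r − 1/a)): v_p = √[μ(2/r₁ − 1/a_t)] = 63.79 km/s.
First burn Δv₁ = |v_p − v₁| = 14.39 km/s.
At r₂, v₂ = √(μ/r₂) = 22.061 km/s.
Transfer-orbit speed at r₂: v_a = √[μ(2/r₂ − 1/a_t)] = 12.722 km/s.
Second burn Δv₂ = |v₂ − v_a| = 9.339 km/s.
Total Δv = Δv₁ + Δv₂ = 23.73 km/s.

Δv = 23.7 km/s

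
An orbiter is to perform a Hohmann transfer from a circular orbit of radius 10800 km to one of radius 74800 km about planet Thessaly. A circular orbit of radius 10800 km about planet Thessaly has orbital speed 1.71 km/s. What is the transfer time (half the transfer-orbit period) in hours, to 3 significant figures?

From the circular-orbit relation v² = μ/r at r = 10800 km: μ = v²r = (1.71)² × 10800 = 31580.3 km³/s².
Transfer-ellipse semi-major axis a_t = (r₁ + r₂)/2 = (10800 + 74800)/2 = 42800 km.
By Kepler's third law the transfer-orbit period is T = 2π√(a_t³/μ), so t = T/2 = 1.565×10^5 s.
Converting: 1.565×10^5 s ÷ 3600 s/hour = 43.5 hours.

t = 43.5 hours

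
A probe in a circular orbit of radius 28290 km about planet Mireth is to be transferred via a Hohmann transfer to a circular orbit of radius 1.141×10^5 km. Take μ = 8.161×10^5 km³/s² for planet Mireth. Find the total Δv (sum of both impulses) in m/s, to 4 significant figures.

Δv = 2417 m/s

Semi-major axis of the transfer orbit: a_t = (28290 + 1.141×10^5)/2 = 71195 km.
At r₁ the circular-orbit speed is v₁ = √(μ/r₁) = 5.371 km/s.
Transfer-orbit speed at r₁ (v² = μ(2/r − 1/a)): v_p = √[μ(2/r₁ − 1/a_t)] = 6.799 km/s.
First burn Δv₁ = |v_p − v₁| = 1.428 km/s.
At r₂, v₂ = √(μ/r₂) = 2.67442 km/s.
Transfer-orbit speed at r₂: v_a = √[μ(2/r₂ − 1/a_t)] = 1.68586 km/s.
Second burn Δv₂ = |v₂ − v_a| = 0.9886 km/s.
Δv = Δv₁ + Δv₂ = 1.428 + 0.9886 = 2.417 km/s.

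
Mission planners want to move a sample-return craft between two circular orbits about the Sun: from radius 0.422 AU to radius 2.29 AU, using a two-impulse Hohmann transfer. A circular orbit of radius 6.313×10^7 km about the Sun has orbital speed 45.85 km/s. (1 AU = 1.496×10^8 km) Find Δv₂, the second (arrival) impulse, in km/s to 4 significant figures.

From the circular-orbit relation v² = μ/r at r = 6.313×10^7 km: μ = v²r = (45.85)² × 6.313×10^7 = 1.32713×10^11 km³/s².
In km: r₁ = 0.422 × 1.496×10^8 = 6.31312×10^7 km; r₂ = 2.29 × 1.496×10^8 = 3.42584×10^8 km.
The Hohmann ellipse has a_t = (r₁ + r₂)/2 = 2.028576×10^8 km.
Circular speed at r = 3.42584×10^8 km: v_c = √(μ/r) = 19.682 km/s.
Vis-viva on the transfer ellipse at r = 3.42584×10^8 km gives v_t = √[μ(2/r − 1/a_t)] = 10.980 km/s.
Δv₂ = |v_t − v_c| = |10.980 − 19.682| = 8.702 km/s.

Δv₂ = 8.702 km/s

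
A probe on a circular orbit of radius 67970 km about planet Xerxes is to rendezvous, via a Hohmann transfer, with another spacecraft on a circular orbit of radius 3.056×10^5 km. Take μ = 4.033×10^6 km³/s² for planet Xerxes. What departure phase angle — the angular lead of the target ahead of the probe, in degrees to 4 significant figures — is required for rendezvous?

φ = 93.99°

Transfer-ellipse semi-major axis a_t = (r₁ + r₂)/2 = (67970 + 3.056×10^5)/2 = 1.86785×10^5 km.
Transfer time t = π√(a_t³/μ) = 1.26284×10^5 s.
Target angular speed ω₂ = √(μ/r₂³) = 1.18873×10^-5 rad/s.
Angle swept by the target during transfer: ω₂·t = 1.5012 rad = 86.01°.
Arrival is 180° from departure on the ellipse, so φ = 180° − 86.01° = 93.99°.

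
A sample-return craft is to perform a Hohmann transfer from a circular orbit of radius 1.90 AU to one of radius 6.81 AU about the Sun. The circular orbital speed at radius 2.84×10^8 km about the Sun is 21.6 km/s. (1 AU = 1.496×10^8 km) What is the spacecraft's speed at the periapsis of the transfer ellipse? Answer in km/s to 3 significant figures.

From the circular-orbit relation v² = μ/r at r = 2.84×10^8 km: μ = v²r = (21.6)² × 2.84×10^8 = 1.32503×10^11 km³/s².
In km: r₁ = 1.90 × 1.496×10^8 = 2.8424×10^8 km; r₂ = 6.81 × 1.496×10^8 = 1.018776×10^9 km.
The Hohmann ellipse has a_t = (r₁ + r₂)/2 = 6.51508×10^8 km.
The periapsis of the transfer ellipse is at r = 2.8424×10^8 km.
Vis-viva: v = √[μ(2/r − 1/a_t)] = √[1.32503×10^11 × (2/2.8424×10^8 − 1/6.51508×10^8)] = 27.00 km/s.

v = 27.0 km/s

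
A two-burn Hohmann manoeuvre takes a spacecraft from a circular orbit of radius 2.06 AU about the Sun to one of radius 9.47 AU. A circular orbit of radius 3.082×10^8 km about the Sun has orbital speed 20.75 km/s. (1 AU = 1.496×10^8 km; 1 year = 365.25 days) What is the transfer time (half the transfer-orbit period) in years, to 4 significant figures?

From the circular-orbit relation v² = μ/r at r = 3.082×10^8 km: μ = v²r = (20.75)² × 3.082×10^8 = 1.32699×10^11 km³/s².
In km: r₁ = 2.06 × 1.496×10^8 = 3.08176×10^8 km; r₂ = 9.47 × 1.496×10^8 = 1.416712×10^9 km.
The Hohmann ellipse has a_t = (r₁ + r₂)/2 = 8.62444×10^8 km.
Half the transfer-orbit period gives t = π√(a_t³/μ) = 2.1843×10^8 s.
Converting: 2.1843×10^8 s ÷ 3.15576×10^7 s/year (365.25 × 86400) = 6.922 years.

t = 6.922 years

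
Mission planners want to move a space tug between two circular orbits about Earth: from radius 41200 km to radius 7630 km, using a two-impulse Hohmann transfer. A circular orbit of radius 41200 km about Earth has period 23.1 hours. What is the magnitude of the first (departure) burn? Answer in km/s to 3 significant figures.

Δv₁ = 1.37 km/s

From Kepler's third law T² = 4π²r³/μ at r = 41200 km, T = 23.1 hours = 23.1 × 3600 s = 83160 s: μ = 4π²r³/T² = 3.99229×10^5 km³/s².
Semi-major axis of the transfer orbit: a_t = (41200 + 7630)/2 = 24415 km.
Circular speed at r = 41200 km: v_c = √(μ/r) = 3.113 km/s.
Vis-viva on the transfer ellipse at r = 41200 km gives v_t = √[μ(2/r − 1/a_t)] = 1.740 km/s.
Δv₁ = |v_t − v_c| = |1.740 − 3.113| = 1.373 km/s.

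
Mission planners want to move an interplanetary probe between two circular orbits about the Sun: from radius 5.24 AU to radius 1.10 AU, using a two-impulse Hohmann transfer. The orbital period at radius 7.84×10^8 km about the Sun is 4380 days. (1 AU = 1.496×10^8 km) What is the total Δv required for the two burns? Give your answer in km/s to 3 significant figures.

Δv = 13.5 km/s

From Kepler's third law T² = 4π²r³/μ at r = 7.84×10^8 km, T = 4380 days = 4380 × 86400 s = 3.78432×10^8 s: μ = 4π²r³/T² = 1.32841×10^11 km³/s².
In km: r₁ = 5.24 × 1.496×10^8 = 7.83904×10^8 km; r₂ = 1.10 × 1.496×10^8 = 1.6456×10^8 km.
The Hohmann ellipse has a_t = (r₁ + r₂)/2 = 4.74232×10^8 km.
Circular speed at r₁: v₁ = √(μ/r₁) = √(1.32841×10^11/7.83904×10^8) = 13.0177 km/s.
Transfer-orbit speed at r₁ (v² = μ(2/r − 1/a)): v_a = √[μ(2/r₁ − 1/a_t)] = 7.66834 km/s.
First burn Δv₁ = |v_a − v₁| = 5.349 km/s.
At r₂, v₂ = √(μ/r₂) = 28.412 km/s.
Transfer-orbit speed at r₂: v_p = √[μ(2/r₂ − 1/a_t)] = 36.529 km/s.
Second burn Δv₂ = |v₂ − v_p| = 8.117 km/s.
Δv = Δv₁ + Δv₂ = 5.349 + 8.117 = 13.47 km/s.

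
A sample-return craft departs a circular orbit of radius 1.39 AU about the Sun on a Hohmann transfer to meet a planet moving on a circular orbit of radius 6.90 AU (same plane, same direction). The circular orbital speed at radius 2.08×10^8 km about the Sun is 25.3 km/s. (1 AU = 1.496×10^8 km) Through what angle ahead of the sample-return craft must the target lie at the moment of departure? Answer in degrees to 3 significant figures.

φ = 96.2°

From the circular-orbit relation v² = μ/r at r = 2.08×10^8 km: μ = v²r = (25.3)² × 2.08×10^8 = 1.33139×10^11 km³/s².
In km: r₁ = 1.39 × 1.496×10^8 = 2.07944×10^8 km; r₂ = 6.90 × 1.496×10^8 = 1.03224×10^9 km.
The Hohmann ellipse has a_t = (r₁ + r₂)/2 = 6.20092×10^8 km.
Transfer time t = π√(a_t³/μ) = 1.3295×10^8 s.
The target's mean motion on its circular orbit is ω₂ = √(μ/r₂³) = 1.1002×10^-8 rad/s.
Angle swept by the target during transfer: ω₂·t = 1.4627 rad = 83.81°.
The sample-return craft traverses 180° on the transfer ellipse, so the target must lead by 180° − 83.81° = 96.2°.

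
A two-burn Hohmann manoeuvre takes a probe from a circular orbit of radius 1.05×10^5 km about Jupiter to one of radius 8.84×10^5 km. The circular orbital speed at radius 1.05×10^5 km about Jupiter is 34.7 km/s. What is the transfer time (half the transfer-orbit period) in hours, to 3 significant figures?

From the circular-orbit relation v² = μ/r at r = 1.05×10^5 km: μ = v²r = (34.7)² × 1.05×10^5 = 1.26429×10^8 km³/s².
The Hohmann ellipse has a_t = (r₁ + r₂)/2 = 4.945×10^5 km.
Transfer time t = π√(a_t³/μ) = π√((4.945×10^5)³ / 1.26429×10^8) = 97160 s.
Converting: 97160 s ÷ 3600 s/hour = 27.0 hours.

t = 27.0 hours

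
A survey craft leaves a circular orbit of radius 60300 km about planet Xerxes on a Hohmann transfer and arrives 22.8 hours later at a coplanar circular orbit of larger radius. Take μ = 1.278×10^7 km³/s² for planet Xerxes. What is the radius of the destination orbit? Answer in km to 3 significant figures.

r₂ = 3.51×10^5 km

Transfer time t = 22.8 hours = 82080 s, and t = π√(a_t³/μ).
So a_t = (μ t²/π²)^(1/3) = (1.278×10^7 × (82080)² / π²)^(1/3) = 2.0586×10^5 km.
Since a_t = (r₁ + r₂)/2, r₂ = 2a_t − r₁ = 2×2.0586×10^5 − 60300 = 3.5142×10^5 km.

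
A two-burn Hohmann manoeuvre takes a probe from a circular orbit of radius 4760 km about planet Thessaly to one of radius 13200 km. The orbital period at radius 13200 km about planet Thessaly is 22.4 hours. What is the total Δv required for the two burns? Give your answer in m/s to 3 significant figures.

Δv = 643 m/s

From Kepler's third law T² = 4π²r³/μ at r = 13200 km, T = 22.4 hours = 22.4 × 3600 s = 80640 s: μ = 4π²r³/T² = 13963.1 km³/s².
Transfer-ellipse semi-major axis a_t = (r₁ + r₂)/2 = (4760 + 13200)/2 = 8980 km.
Circular speed at r₁: v₁ = √(μ/r₁) = √(13963.1/4760) = 1.7127 km/s.
Transfer-orbit speed at r₁ (v² = μ(2/r − 1/a)): v_p = √[μ(2/r₁ − 1/a_t)] = 2.0765 km/s.
First burn Δv₁ = |v_p − v₁| = 0.3638 km/s.
At r₂, v₂ = √(μ/r₂) = 1.0285 km/s.
Transfer-orbit speed at r₂: v_a = √[μ(2/r₂ − 1/a_t)] = 0.74880 km/s.
Second burn Δv₂ = |v₂ − v_a| = 0.2797 km/s.
Total Δv = Δv₁ + Δv₂ = 0.6435 km/s.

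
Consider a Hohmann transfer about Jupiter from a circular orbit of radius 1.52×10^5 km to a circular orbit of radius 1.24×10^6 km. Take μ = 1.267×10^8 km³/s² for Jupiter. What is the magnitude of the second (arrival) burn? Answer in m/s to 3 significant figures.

Δv₂ = 5380 m/s

The Hohmann ellipse has a_t = (r₁ + r₂)/2 = 6.960×10^5 km.
Circular speed at r = 1.240×10^6 km: v_c = √(μ/r) = 10.108 km/s.
Transfer-orbit speed at the same r (vis-viva, a = a_t): v_t = √[μ(2/r − 1/a_t)] = 4.7238 km/s.
Δv₂ = |v_t − v_c| = |4.7238 − 10.108| = 5.384 km/s.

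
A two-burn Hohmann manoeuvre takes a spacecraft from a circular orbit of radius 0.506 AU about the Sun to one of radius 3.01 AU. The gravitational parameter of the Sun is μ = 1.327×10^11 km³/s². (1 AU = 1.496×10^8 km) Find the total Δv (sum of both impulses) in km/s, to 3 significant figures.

In km: r₁ = 0.506 × 1.496×10^8 = 7.56976×10^7 km; r₂ = 3.01 × 1.496×10^8 = 4.50296×10^8 km.
Semi-major axis of the transfer orbit: a_t = (7.56976×10^7 + 4.50296×10^8)/2 = 2.629968×10^8 km.
Circular speed at r₁: v₁ = √(μ/r₁) = √(1.327×10^11/7.56976×10^7) = 41.869 km/s.
Transfer-orbit speed at r₁ (vis-viva): v_p = √[μ(2/r₁ − 1/a_t)] = 54.786 km/s.
First burn Δv₁ = |v_p − v₁| = 12.917 km/s.
Circular speed at r₂: v₂ = √(μ/r₂) = 17.16668 km/s.
Transfer-orbit speed at r₂: v_a = √[μ(2/r₂ − 1/a_t)] = 9.209843 km/s.
Second burn Δv₂ = |v₂ − v_a| = 7.9568 km/s.
Total Δv = Δv₁ + Δv₂ = 20.87 km/s.

Δv = 20.9 km/s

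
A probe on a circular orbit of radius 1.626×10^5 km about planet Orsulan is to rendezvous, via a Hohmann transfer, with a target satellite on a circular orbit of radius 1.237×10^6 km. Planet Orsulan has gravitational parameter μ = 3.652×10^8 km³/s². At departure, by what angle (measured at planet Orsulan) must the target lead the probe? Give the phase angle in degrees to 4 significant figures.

φ = 103.4°

Transfer-ellipse semi-major axis a_t = (r₁ + r₂)/2 = (1.626×10^5 + 1.237×10^6)/2 = 6.998×10^5 km.
The half-period of the transfer ellipse is t = π√(a_t³/μ) = 96240 s.
Target angular speed ω₂ = √(μ/r₂³) = 1.389×10^-5 rad/s.
Angle swept by the target during transfer: ω₂·t = 1.3368 rad = 76.59°.
The probe traverses 180° on the transfer ellipse, so the target must lead by 180° − 76.59° = 103.4°.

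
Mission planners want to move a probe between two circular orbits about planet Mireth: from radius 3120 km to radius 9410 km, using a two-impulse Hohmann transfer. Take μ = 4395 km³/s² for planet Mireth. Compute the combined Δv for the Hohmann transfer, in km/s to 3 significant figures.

Δv = 0.469 km/s

The Hohmann ellipse has a_t = (r₁ + r₂)/2 = 6265 km.
Circular speed at r₁: v₁ = √(μ/r₁) = √(4395/3120) = 1.1869 km/s.
On the transfer ellipse at r₁, vis-viva gives v_p = √[μ(2/r₁ − 1/a_t)] = 1.4546 km/s.
First burn Δv₁ = |v_p − v₁| = 0.2677 km/s.
At r₂, v₂ = √(μ/r₂) = 0.6834 km/s.
Transfer-orbit speed at r₂: v_a = √[μ(2/r₂ − 1/a_t)] = 0.4823 km/s.
Second burn Δv₂ = |v₂ − v_a| = 0.2011 km/s.
Total Δv = Δv₁ + Δv₂ = 0.4688 km/s.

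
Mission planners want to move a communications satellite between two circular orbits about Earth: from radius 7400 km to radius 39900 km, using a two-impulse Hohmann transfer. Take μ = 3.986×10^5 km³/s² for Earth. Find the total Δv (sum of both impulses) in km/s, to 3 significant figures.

Transfer-ellipse semi-major axis a_t = (r₁ + r₂)/2 = (7400 + 39900)/2 = 23650 km.
Circular speed at r₁: v₁ = √(μ/r₁) = √(3.986×10^5/7400) = 7.3393 km/s.
Transfer-orbit speed at r₁ (v² = μ(2/r − 1/a)): v_p = √[μ(2/r₁ − 1/a_t)] = 9.5329 km/s.
First burn Δv₁ = |v_p − v₁| = 2.1936 km/s.
At r₂, v₂ = √(μ/r₂) = 3.1607 km/s.
Transfer-orbit speed at r₂: v_a = √[μ(2/r₂ − 1/a_t)] = 1.7680 km/s.
Second burn Δv₂ = |v₂ − v_a| = 1.3927 km/s.
Δv = Δv₁ + Δv₂ = 2.1936 + 1.3927 = 3.586 km/s.

Δv = 3.59 km/s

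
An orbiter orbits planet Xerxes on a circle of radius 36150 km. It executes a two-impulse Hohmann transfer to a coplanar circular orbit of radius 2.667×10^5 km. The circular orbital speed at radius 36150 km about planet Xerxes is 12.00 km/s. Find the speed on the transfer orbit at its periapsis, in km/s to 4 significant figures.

v = 15.93 km/s

From the circular-orbit relation v² = μ/r at r = 36150 km: μ = v²r = (12.00)² × 36150 = 5.20560×10^6 km³/s².
The Hohmann ellipse has a_t = (r₁ + r₂)/2 = 1.51425×10^5 km.
At periapsis, r = 36150 km.
Applying v² = μ(2/r − 1/a_t): v = 15.93 km/s.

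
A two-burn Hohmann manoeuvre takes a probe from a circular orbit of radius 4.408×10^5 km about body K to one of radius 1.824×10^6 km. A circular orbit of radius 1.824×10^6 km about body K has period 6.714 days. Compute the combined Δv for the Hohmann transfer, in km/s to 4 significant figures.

Δv = 18.25 km/s

From Kepler's third law T² = 4π²r³/μ at r = 1.824×10^6 km, T = 6.714 days = 6.714 × 86400 s = 5.800896×10^5 s: μ = 4π²r³/T² = 7.11941×10^8 km³/s².
Semi-major axis of the transfer orbit: a_t = (4.408×10^5 + 1.824×10^6)/2 = 1.1324×10^6 km.
Circular speed at r₁: v₁ = √(μ/r₁) = √(7.11941×10^8/4.408×10^5) = 40.19 km/s.
Transfer-orbit speed at r₁ (vis-viva): v_p = √[μ(2/r₁ − 1/a_t)] = 51.01 km/s.
First burn Δv₁ = |v_p − v₁| = 10.82 km/s.
At r₂, v₂ = √(μ/r₂) = 19.76 km/s.
Transfer-orbit speed at r₂: v_a = √[μ(2/r₂ − 1/a_t)] = 12.33 km/s.
Second burn Δv₂ = |v₂ − v_a| = 7.430 km/s.
Δv = Δv₁ + Δv₂ = 10.82 + 7.430 = 18.25 km/s.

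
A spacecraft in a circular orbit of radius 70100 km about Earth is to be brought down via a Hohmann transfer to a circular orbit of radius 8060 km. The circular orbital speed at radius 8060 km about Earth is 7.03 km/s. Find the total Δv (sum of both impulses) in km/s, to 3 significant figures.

Δv = 3.69 km/s

From the circular-orbit relation v² = μ/r at r = 8060 km: μ = v²r = (7.03)² × 8060 = 3.98332×10^5 km³/s².
Transfer-ellipse semi-major axis a_t = (r₁ + r₂)/2 = (70100 + 8060)/2 = 39080 km.
Circular speed at r₁: v₁ = √(μ/r₁) = √(3.98332×10^5/70100) = 2.3838 km/s.
Transfer-orbit speed at r₁ (vis-viva equation): v_a = √[μ(2/r₁ − 1/a_t)] = 1.0826 km/s.
First burn Δv₁ = |v_a − v₁| = 1.3012 km/s.
At r₂, v₂ = √(μ/r₂) = 7.0300 km/s.
Transfer-orbit speed at r₂: v_p = √[μ(2/r₂ − 1/a_t)] = 9.4154 km/s.
Second burn Δv₂ = |v₂ − v_p| = 2.3854 km/s.
Δv = Δv₁ + Δv₂ = 1.3012 + 2.3854 = 3.687 km/s.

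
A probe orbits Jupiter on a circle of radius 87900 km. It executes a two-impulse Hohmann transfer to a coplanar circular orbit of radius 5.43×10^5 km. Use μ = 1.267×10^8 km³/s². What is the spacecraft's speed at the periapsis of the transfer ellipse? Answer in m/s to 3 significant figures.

v = 49800 m/s

Transfer-ellipse semi-major axis a_t = (r₁ + r₂)/2 = (87900 + 5.430×10^5)/2 = 3.1545×10^5 km.
The periapsis of the transfer ellipse is at r = 87900 km.
Applying v² = μ(2/r − 1/a_t): v = 49.81 km/s.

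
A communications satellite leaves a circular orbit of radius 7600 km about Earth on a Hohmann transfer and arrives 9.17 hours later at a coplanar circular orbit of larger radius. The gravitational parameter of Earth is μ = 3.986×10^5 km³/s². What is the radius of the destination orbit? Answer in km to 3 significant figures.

Transfer time t = 9.17 hours = 33012 s, and t = π√(a_t³/μ).
So a_t = (μ t²/π²)^(1/3) = (3.986×10^5 × (33012)² / π²)^(1/3) = 35307 km.
Since a_t = (r₁ + r₂)/2, r₂ = 2a_t − r₁ = 2×35307 − 7600 = 63014 km.

r₂ = 63000 km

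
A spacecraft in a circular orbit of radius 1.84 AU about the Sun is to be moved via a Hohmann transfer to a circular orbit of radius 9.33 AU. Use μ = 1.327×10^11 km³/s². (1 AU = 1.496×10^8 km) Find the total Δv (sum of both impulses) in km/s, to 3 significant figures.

Δv = 10.6 km/s

In km: r₁ = 1.84 × 1.496×10^8 = 2.75264×10^8 km; r₂ = 9.33 × 1.496×10^8 = 1.395768×10^9 km.
Transfer-ellipse semi-major axis a_t = (r₁ + r₂)/2 = (2.75264×10^8 + 1.395768×10^9)/2 = 8.35516×10^8 km.
Circular speed at r₁: v₁ = √(μ/r₁) = √(1.327×10^11/2.75264×10^8) = 21.9564 km/s.
Transfer-orbit speed at r₁ (vis-viva): v_p = √[μ(2/r₁ − 1/a_t)] = 28.3785 km/s.
First burn Δv₁ = |v_p − v₁| = 6.422 km/s.
Circular speed at r₂: v₂ = √(μ/r₂) = 9.751 km/s.
Transfer-orbit speed at r₂: v_a = √[μ(2/r₂ − 1/a_t)] = 5.597 km/s.
Second burn Δv₂ = |v₂ − v_a| = 4.154 km/s.
Total Δv = Δv₁ + Δv₂ = 10.58 km/s.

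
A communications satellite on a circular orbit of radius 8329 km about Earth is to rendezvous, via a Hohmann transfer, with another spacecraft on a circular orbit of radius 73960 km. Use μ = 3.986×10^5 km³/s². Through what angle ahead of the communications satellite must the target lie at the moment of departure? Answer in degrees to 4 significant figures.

The Hohmann ellipse has a_t = (r₁ + r₂)/2 = 41144.5 km.
The half-period of the transfer ellipse is t = π√(a_t³/μ) = 41528.8 s.
Target angular speed ω₂ = √(μ/r₂³) = 3.13887×10^-5 rad/s.
Angle swept by the target during transfer: ω₂·t = 1.3035 rad = 74.69°.
The communications satellite traverses 180° on the transfer ellipse, so the target must lead by 180° − 74.69° = 105.3°.

φ = 105.3°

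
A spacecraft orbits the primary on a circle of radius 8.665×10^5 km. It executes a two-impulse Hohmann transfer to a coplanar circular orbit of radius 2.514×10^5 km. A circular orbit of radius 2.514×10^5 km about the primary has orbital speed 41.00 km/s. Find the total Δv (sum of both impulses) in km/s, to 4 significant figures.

From the circular-orbit relation v² = μ/r at r = 2.514×10^5 km: μ = v²r = (41.00)² × 2.514×10^5 = 4.22603×10^8 km³/s².
The Hohmann ellipse has a_t = (r₁ + r₂)/2 = 5.5895×10^5 km.
Circular speed at r₁: v₁ = √(μ/r₁) = √(4.22603×10^8/8.665×10^5) = 22.084 km/s.
On the transfer ellipse at r₁, v² = μ(2/r − 1/a) gives v_a = √[μ(2/r₁ − 1/a_t)] = 14.811 km/s.
First burn Δv₁ = |v_a − v₁| = 7.273 km/s.
Circular speed at r₂: v₂ = √(μ/r₂) = 41.00 km/s.
Transfer-orbit speed at r₂: v_p = √[μ(2/r₂ − 1/a_t)] = 51.05 km/s.
Second burn Δv₂ = |v₂ − v_p| = 10.05 km/s.
Total Δv = Δv₁ + Δv₂ = 17.32 km/s.

Δv = 17.32 km/s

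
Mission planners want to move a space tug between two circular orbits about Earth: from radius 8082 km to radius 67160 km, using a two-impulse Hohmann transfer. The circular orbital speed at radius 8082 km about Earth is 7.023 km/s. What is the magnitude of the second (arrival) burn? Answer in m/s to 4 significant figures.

Δv₂ = 1307 m/s

From the circular-orbit relation v² = μ/r at r = 8082 km: μ = v²r = (7.023)² × 8082 = 3.98625×10^5 km³/s².
Transfer-ellipse semi-major axis a_t = (r₁ + r₂)/2 = (8082 + 67160)/2 = 37621 km.
On the circular orbit at r = 67160 km, v_c = √(μ/r) = 2.436 km/s.
Vis-viva on the transfer ellipse at r = 67160 km gives v_t = √[μ(2/r − 1/a_t)] = 1.129 km/s.
Δv₂ = |v_t − v_c| = |1.129 − 2.436| = 1.307 km/s.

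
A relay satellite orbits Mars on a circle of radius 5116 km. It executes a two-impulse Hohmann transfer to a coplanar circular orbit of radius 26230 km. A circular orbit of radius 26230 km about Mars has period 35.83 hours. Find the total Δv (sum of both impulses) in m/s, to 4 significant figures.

From Kepler's third law T² = 4π²r³/μ at r = 26230 km, T = 35.83 hours = 35.83 × 3600 s = 1.28988×10^5 s: μ = 4π²r³/T² = 42820.9 km³/s².
Semi-major axis of the transfer orbit: a_t = (5116 + 26230)/2 = 15673 km.
At r₁ the circular-orbit speed is v₁ = √(μ/r₁) = 2.8931 km/s.
Transfer-orbit speed at r₁ (v² = μ(2/r − 1/a)): v_p = √[μ(2/r₁ − 1/a_t)] = 3.7427 km/s.
First burn Δv₁ = |v_p − v₁| = 0.8496 km/s.
At r₂, v₂ = √(μ/r₂) = 1.2777 km/s.
Transfer-orbit speed at r₂: v_a = √[μ(2/r₂ − 1/a_t)] = 0.72999 km/s.
Second burn Δv₂ = |v₂ − v_a| = 0.5477 km/s.
Total Δv = Δv₁ + Δv₂ = 1.397 km/s.

Δv = 1397 m/s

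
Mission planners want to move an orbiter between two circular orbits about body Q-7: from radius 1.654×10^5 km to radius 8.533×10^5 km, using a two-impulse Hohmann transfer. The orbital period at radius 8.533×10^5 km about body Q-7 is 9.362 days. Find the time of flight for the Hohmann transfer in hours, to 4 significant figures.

From Kepler's third law T² = 4π²r³/μ at r = 8.533×10^5 km, T = 9.362 days = 9.362 × 86400 s = 8.088768×10^5 s: μ = 4π²r³/T² = 3.74887×10^7 km³/s².
The Hohmann ellipse has a_t = (r₁ + r₂)/2 = 5.0935×10^5 km.
By Kepler's third law the transfer-orbit period is T = 2π√(a_t³/μ), so t = T/2 = 1.865×10^5 s.
Converting: 1.865×10^5 s ÷ 3600 s/hour = 51.81 hours.

t = 51.81 hours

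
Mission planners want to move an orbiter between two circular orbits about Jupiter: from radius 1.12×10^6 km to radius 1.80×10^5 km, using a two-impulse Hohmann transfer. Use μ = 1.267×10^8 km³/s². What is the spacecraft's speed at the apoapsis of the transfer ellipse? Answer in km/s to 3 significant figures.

Transfer-ellipse semi-major axis a_t = (r₁ + r₂)/2 = (1.120×10^6 + 1.800×10^5)/2 = 6.500×10^5 km.
At apoapsis, r = 1.120×10^6 km.
Applying v² = μ(2/r − 1/a_t): v = 5.597 km/s.

v = 5.60 km/s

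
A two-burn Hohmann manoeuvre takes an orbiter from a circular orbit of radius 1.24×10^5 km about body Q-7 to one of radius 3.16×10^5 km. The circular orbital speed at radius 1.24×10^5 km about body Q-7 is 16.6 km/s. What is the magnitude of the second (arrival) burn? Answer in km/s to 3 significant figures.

From the circular-orbit relation v² = μ/r at r = 1.24×10^5 km: μ = v²r = (16.6)² × 1.24×10^5 = 3.41694×10^7 km³/s².
Semi-major axis of the transfer orbit: a_t = (1.240×10^5 + 3.160×10^5)/2 = 2.200×10^5 km.
Circular speed at r = 3.160×10^5 km: v_c = √(μ/r) = 10.399 km/s.
Transfer-orbit speed at the same r (vis-viva, a = a_t): v_t = √[μ(2/r − 1/a_t)] = 7.8068 km/s.
Δv₂ = |v_t − v_c| = |7.8068 − 10.399| = 2.592 km/s.

Δv₂ = 2.59 km/s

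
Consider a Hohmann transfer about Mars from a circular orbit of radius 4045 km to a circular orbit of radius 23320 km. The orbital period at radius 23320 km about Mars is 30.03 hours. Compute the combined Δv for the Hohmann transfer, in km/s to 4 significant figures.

From Kepler's third law T² = 4π²r³/μ at r = 23320 km, T = 30.03 hours = 30.03 × 3600 s = 1.08108×10^5 s: μ = 4π²r³/T² = 42838.1 km³/s².
Transfer-ellipse semi-major axis a_t = (r₁ + r₂)/2 = (4045 + 23320)/2 = 13682.5 km.
At r₁ the circular-orbit speed is v₁ = √(μ/r₁) = 3.2543 km/s.
Transfer-orbit speed at r₁ (v² = μ(2/r − 1/a)): v_p = √[μ(2/r₁ − 1/a_t)] = 4.2485 km/s.
First burn Δv₁ = |v_p − v₁| = 0.9942 km/s.
At r₂, v₂ = √(μ/r₂) = 1.3553 km/s.
Transfer-orbit speed at r₂: v_a = √[μ(2/r₂ − 1/a_t)] = 0.73693 km/s.
Second burn Δv₂ = |v₂ − v_a| = 0.6184 km/s.
Δv = Δv₁ + Δv₂ = 0.9942 + 0.6184 = 1.613 km/s.

Δv = 1.613 km/s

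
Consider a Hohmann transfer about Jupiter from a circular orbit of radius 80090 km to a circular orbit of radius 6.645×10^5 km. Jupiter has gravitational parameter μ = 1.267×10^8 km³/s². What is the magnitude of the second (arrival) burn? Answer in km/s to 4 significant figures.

The Hohmann ellipse has a_t = (r₁ + r₂)/2 = 3.72295×10^5 km.
On the circular orbit at r = 6.645×10^5 km, v_c = √(μ/r) = 13.8083 km/s.
Transfer-orbit speed at the same r (vis-viva, a = a_t): v_t = √[μ(2/r − 1/a_t)] = 6.40452 km/s.
Δv₂ = |v_t − v_c| = |6.40452 − 13.8083| = 7.404 km/s.

Δv₂ = 7.404 km/s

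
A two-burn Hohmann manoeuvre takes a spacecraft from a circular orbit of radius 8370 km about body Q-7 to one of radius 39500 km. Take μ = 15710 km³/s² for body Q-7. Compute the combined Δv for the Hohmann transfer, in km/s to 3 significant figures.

Δv = 0.648 km/s

Transfer-ellipse semi-major axis a_t = (r₁ + r₂)/2 = (8370 + 39500)/2 = 23935 km.
Circular speed at r₁: v₁ = √(μ/r₁) = √(15710/8370) = 1.370 km/s.
Transfer-orbit speed at r₁ (vis-viva): v_p = √[μ(2/r₁ − 1/a_t)] = 1.760 km/s.
First burn Δv₁ = |v_p − v₁| = 0.3900 km/s.
At r₂, v₂ = √(μ/r₂) = 0.63065 km/s.
Transfer-orbit speed at r₂: v_a = √[μ(2/r₂ − 1/a_t)] = 0.37294 km/s.
Second burn Δv₂ = |v₂ − v_a| = 0.2577 km/s.
Total Δv = Δv₁ + Δv₂ = 0.6477 km/s.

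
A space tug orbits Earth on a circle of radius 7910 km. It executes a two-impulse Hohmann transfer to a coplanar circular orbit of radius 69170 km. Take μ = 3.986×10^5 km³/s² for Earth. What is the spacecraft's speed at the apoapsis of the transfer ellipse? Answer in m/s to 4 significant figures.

Semi-major axis of the transfer orbit: a_t = (7910 + 69170)/2 = 38540 km.
At apoapsis, r = 69170 km.
Applying v² = μ(2/r − 1/a_t): v = 1.088 km/s.

v = 1088 m/s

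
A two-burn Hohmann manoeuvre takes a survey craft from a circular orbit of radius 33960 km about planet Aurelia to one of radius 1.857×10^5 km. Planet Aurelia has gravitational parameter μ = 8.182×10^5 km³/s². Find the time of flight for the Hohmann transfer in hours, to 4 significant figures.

t = 35.12 hours

Semi-major axis of the transfer orbit: a_t = (33960 + 1.857×10^5)/2 = 1.0983×10^5 km.
Transfer time t = π√(a_t³/μ) = π√((1.0983×10^5)³ / 8.182×10^5) = 1.2642×10^5 s.
Converting: 1.2642×10^5 s ÷ 3600 s/hour = 35.12 hours.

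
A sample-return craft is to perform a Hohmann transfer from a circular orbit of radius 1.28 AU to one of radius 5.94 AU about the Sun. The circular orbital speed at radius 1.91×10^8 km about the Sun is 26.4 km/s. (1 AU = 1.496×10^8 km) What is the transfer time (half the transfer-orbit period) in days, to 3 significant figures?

From the circular-orbit relation v² = μ/r at r = 1.91×10^8 km: μ = v²r = (26.4)² × 1.91×10^8 = 1.33119×10^11 km³/s².
In km: r₁ = 1.28 × 1.496×10^8 = 1.91488×10^8 km; r₂ = 5.94 × 1.496×10^8 = 8.88624×10^8 km.
Transfer-ellipse semi-major axis a_t = (r₁ + r₂)/2 = (1.91488×10^8 + 8.88624×10^8)/2 = 5.40056×10^8 km.
By Kepler's third law the transfer-orbit period is T = 2π√(a_t³/μ), so t = T/2 = 1.081×10^8 s.
Converting: 1.081×10^8 s ÷ 86400 s/day = 1250 days.

t = 1250 days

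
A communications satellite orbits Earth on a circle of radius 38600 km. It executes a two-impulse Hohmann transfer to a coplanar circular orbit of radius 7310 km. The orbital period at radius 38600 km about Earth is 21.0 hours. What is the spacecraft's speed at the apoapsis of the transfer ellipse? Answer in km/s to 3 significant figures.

v = 1.81 km/s

From Kepler's third law T² = 4π²r³/μ at r = 38600 km, T = 21.0 hours = 21.0 × 3600 s = 75600 s: μ = 4π²r³/T² = 3.97263×10^5 km³/s².
Semi-major axis of the transfer orbit: a_t = (38600 + 7310)/2 = 22955 km.
The apoapsis of the transfer ellipse is at r = 38600 km.
From the vis-viva equation, v = √[μ(2/r − 1/a_t)] = 1.810 km/s.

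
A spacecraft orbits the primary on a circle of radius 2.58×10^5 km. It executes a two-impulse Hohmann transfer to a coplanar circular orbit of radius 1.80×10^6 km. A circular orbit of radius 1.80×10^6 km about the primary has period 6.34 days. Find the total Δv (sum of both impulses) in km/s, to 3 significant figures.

Δv = 27.9 km/s

From Kepler's third law T² = 4π²r³/μ at r = 1.80×10^6 km, T = 6.34 days = 6.34 × 86400 s = 5.47776×10^5 s: μ = 4π²r³/T² = 7.67311×10^8 km³/s².
The Hohmann ellipse has a_t = (r₁ + r₂)/2 = 1.029×10^6 km.
Circular speed at r₁: v₁ = √(μ/r₁) = √(7.67311×10^8/2.580×10^5) = 54.54 km/s.
Transfer-orbit speed at r₁ (v² = μ(2/r − 1/a)): v_p = √[μ(2/r₁ − 1/a_t)] = 72.13 km/s.
First burn Δv₁ = |v_p − v₁| = 17.59 km/s.
At r₂, v₂ = √(μ/r₂) = 20.65 km/s.
Transfer-orbit speed at r₂: v_a = √[μ(2/r₂ − 1/a_t)] = 10.34 km/s.
Second burn Δv₂ = |v₂ − v_a| = 10.31 km/s.
Total Δv = Δv₁ + Δv₂ = 27.90 km/s.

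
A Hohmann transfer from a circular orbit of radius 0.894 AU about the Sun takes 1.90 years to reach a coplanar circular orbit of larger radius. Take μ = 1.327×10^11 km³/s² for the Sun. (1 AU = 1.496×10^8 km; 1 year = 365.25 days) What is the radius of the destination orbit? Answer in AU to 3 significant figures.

In km: r₁ = 0.894 × 1.496×10^8 = 1.337424×10^8 km.
Transfer time t = 1.90 years × 365.25 × 86400 s = 5.995944×10^7 s, and t = π√(a_t³/μ).
So a_t = (μ t²/π²)^(1/3) = (1.327×10^11 × (5.995944×10^7)² / π²)^(1/3) = 3.6427×10^8 km.
Since a_t = (r₁ + r₂)/2, r₂ = 2a_t − r₁ = 2×3.6427×10^8 − 1.337424×10^8 = 5.947976×10^8 km.
In AU: r₂ = 5.947976×10^8 / 1.496×10^8 = 3.98 AU.

r₂ = 3.98 AU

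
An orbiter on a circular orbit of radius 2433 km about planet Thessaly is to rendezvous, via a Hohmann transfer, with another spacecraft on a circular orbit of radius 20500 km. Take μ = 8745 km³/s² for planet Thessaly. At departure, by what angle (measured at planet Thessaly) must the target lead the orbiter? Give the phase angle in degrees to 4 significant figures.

φ = 104.7°

Transfer-ellipse semi-major axis a_t = (r₁ + r₂)/2 = (2433 + 20500)/2 = 11466.5 km.
Transfer time t = π√(a_t³/μ) = 41250 s.
Target angular speed ω₂ = √(μ/r₂³) = 3.186×10^-5 rad/s.
Angle swept by the target during transfer: ω₂·t = 1.3142 rad = 75.30°.
Arrival is 180° from departure on the ellipse, so φ = 180° − 75.30° = 104.7°.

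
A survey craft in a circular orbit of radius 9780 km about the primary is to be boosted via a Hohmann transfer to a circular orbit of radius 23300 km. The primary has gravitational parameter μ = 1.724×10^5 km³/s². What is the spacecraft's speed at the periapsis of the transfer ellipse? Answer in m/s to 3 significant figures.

The Hohmann ellipse has a_t = (r₁ + r₂)/2 = 16540 km.
At periapsis, r = 9780 km.
Vis-viva: v = √[μ(2/r − 1/a_t)] = √[1.724×10^5 × (2/9780 − 1/16540)] = 4.983 km/s.

v = 4980 m/s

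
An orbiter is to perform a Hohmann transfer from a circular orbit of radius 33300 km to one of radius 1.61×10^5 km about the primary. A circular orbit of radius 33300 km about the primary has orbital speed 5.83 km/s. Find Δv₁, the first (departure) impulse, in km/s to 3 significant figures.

Δv₁ = 1.68 km/s

From the circular-orbit relation v² = μ/r at r = 33300 km: μ = v²r = (5.83)² × 33300 = 1.13183×10^6 km³/s².
Semi-major axis of the transfer orbit: a_t = (33300 + 1.610×10^5)/2 = 97150 km.
On the circular orbit at r = 33300 km, v_c = √(μ/r) = 5.830 km/s.
Vis-viva on the transfer ellipse at r = 33300 km gives v_t = √[μ(2/r − 1/a_t)] = 7.505 km/s.
Δv₁ = |v_t − v_c| = |7.505 − 5.830| = 1.675 km/s.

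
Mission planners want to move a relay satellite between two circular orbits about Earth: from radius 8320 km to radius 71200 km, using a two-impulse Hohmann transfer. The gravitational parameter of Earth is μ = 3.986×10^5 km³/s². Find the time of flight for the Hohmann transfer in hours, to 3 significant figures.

t = 11.0 hours

Semi-major axis of the transfer orbit: a_t = (8320 + 71200)/2 = 39760 km.
By Kepler's third law the transfer-orbit period is T = 2π√(a_t³/μ), so t = T/2 = 39450 s.
Converting: 39450 s ÷ 3600 s/hour = 11.0 hours.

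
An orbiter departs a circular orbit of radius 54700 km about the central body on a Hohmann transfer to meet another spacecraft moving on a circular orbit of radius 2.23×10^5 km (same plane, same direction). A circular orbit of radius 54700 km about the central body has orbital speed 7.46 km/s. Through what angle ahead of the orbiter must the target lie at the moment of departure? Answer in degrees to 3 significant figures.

φ = 91.6°

From the circular-orbit relation v² = μ/r at r = 54700 km: μ = v²r = (7.46)² × 54700 = 3.04414×10^6 km³/s².
The Hohmann ellipse has a_t = (r₁ + r₂)/2 = 1.3885×10^5 km.
The half-period of the transfer ellipse is t = π√(a_t³/μ) = 93161 s.
Target angular speed ω₂ = √(μ/r₂³) = 1.6568×10^-5 rad/s.
Angle swept by the target during transfer: ω₂·t = 1.5435 rad = 88.44°.
Arrival is 180° from departure on the ellipse, so φ = 180° − 88.44° = 91.6°.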